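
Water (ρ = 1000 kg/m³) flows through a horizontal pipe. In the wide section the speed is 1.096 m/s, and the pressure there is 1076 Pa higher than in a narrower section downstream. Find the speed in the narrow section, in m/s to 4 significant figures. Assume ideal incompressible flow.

1.831 m/s

Horizontal Bernoulli: P₁ + ½ρv₁² = P₂ + ½ρv₂², so v₂² = v₁² + 2(P₁ − P₂)/ρ.
v₂ = √(1.096² + 2·1076/1000) = √(1.201 + 2.152) = 1.831 m/s.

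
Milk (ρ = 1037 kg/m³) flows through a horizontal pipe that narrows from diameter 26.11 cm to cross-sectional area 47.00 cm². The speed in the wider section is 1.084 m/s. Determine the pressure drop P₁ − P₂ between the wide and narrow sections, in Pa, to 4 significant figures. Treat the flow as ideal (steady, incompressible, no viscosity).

ΔP = 78460 Pa

By continuity, v₂ = v₁·A₁/A₂ = 1.084·(535.4/47.00) = 12.35 m/s.
The pipe is horizontal, so Bernoulli reduces to P₁ + ½ρv₁² = P₂ + ½ρv₂².
P₁ − P₂ = ½·1037·(12.35² − 1.084²) = ½·1037·151.3 = 78460 Pa.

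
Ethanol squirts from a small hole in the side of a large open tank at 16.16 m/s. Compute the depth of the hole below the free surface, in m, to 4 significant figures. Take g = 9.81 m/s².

For a small hole in a large open tank, ½v² = gh, giving h = v²/(2g).
h = 16.16²/(2·9.81) = 261.1/19.62 = 13.31 m.

13.31 m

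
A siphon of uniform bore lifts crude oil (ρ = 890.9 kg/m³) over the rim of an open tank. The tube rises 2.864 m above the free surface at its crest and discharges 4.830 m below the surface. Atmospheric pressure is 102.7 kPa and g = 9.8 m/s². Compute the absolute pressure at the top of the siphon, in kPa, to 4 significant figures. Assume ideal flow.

The outlet speed comes from Torricelli: v = √(2g·4.830) = 9.730 m/s.
Continuity keeps v the same throughout the tube; from surface to crest, P_atm + 0 = P_top + ½ρv² + ρg·h_top.
P_top = 102700 − ½·890.9·9.730² − 890.9·9.8·2.864 = 35530 Pa.

P_top ≈ 35.53 kPa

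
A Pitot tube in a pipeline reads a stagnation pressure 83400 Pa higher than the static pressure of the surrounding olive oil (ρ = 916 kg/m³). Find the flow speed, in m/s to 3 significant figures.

v ≈ 13.5 m/s

Bernoulli between the free stream and the stagnation point: ½ρv² = P_stag − P_static.
v = √(2ΔP/ρ) = √(2·83400/916) = 13.5 m/s.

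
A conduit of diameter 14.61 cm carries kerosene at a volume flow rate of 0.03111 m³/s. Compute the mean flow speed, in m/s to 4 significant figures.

v = 1.856 m/s

Q = 0.03111 m³/s = 0.03111 m³/s.
v = Q/A = 0.03111 / 0.01676 = 1.856 m/s.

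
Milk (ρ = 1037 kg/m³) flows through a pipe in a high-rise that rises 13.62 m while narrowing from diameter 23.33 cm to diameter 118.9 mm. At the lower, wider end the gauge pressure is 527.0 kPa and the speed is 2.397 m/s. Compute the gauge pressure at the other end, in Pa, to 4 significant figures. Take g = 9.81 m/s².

By continuity, v₂ = v₁·A₁/A₂ = 2.397·(427.5/111.0) = 9.229 m/s.
Bernoulli: P₁ + ½ρv₁² + ρg h₁ = P₂ + ½ρv₂² + ρg h₂, so P₂ = P₁ + ½ρ(v₁² − v₂²) − ρg(h₂ − h₁).
P₂ = 527000 + ½·1037·(2.397² − 9.229²) − 1037·9.81·(+13.62) = 527000 + (-41180) − (138600) = 347300 Pa.

P₂ ≈ 347300 Pa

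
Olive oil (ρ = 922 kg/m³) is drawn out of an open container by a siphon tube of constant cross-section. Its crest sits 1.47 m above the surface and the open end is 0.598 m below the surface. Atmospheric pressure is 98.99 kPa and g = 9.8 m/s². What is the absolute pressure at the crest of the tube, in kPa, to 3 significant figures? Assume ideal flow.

P_top = 80.3 kPa

The outlet speed comes from Torricelli: v = √(2g·0.598) = 3.42 m/s.
With constant cross-section the crest speed equals v; applying Bernoulli from the surface up to the crest, P_top = P_atm − ½ρv² − ρg·h_top.
P_top = 98990 − ½·922·3.42² − 922·9.8·1.47 = 80300 Pa.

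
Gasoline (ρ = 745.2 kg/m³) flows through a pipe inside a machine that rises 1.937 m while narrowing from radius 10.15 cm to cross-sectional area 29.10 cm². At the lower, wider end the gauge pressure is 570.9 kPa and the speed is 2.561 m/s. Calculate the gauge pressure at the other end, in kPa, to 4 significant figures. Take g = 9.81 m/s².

P₂ ≈ 256.9 kPa

By continuity, v₂ = v₁·A₁/A₂ = 2.561·(323.7/29.10) = 28.48 m/s.
Bernoulli: P₁ + ½ρv₁² + ρg h₁ = P₂ + ½ρv₂² + ρg h₂, so P₂ = P₁ + ½ρ(v₁² − v₂²) − ρg(h₂ − h₁).
P₂ = 570900 + ½·745.2·(2.561² − 28.48²) − 745.2·9.81·(+1.937) = 570900 + (-299900) − (14160) = 256900 Pa.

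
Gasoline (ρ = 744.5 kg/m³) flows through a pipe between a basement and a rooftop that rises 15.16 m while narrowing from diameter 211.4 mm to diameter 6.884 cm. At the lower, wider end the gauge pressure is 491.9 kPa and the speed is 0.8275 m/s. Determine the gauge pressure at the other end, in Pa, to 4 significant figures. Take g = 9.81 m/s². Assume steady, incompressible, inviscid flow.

358800 Pa

By continuity, v₂ = v₁·A₁/A₂ = 0.8275·(351.0/37.22) = 7.804 m/s.
Energy conservation along the streamline gives P₂ = P₁ − ½ρ(v₂² − v₁²) − ρg(h₂ − h₁).
P₂ = 491900 + ½·744.5·(0.8275² − 7.804²) − 744.5·9.81·(+15.16) = 491900 + (-22410) − (110700) = 358800 Pa.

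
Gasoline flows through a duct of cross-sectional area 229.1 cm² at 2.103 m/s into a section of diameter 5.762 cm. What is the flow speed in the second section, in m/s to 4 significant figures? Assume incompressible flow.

v₂ ≈ 18.48 m/s

Mass conservation (A₁v₁ = A₂v₂) gives v₂ = 2.103 × 229.1/26.08 = 18.48 m/s.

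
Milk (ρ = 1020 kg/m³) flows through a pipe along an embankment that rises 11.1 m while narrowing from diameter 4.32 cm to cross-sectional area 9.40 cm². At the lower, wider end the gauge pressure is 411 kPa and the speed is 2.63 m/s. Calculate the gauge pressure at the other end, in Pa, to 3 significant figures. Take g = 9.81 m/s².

Continuity gives A₁v₁ = A₂v₂, so v₂ = (14.7 cm²)/(9.40 cm²) × 2.63 m/s = 4.10 m/s.
Bernoulli: P₁ + ½ρv₁² + ρg h₁ = P₂ + ½ρv₂² + ρg h₂, so P₂ = P₁ + ½ρ(v₁² − v₂²) − ρg(h₂ − h₁).
P₂ = 411000 + ½·1020·(2.63² − 4.10²) − 1020·9.81·(+11.1) = 411000 + (-5050) − (111000) = 295000 Pa.

P₂ ≈ 295000 Pa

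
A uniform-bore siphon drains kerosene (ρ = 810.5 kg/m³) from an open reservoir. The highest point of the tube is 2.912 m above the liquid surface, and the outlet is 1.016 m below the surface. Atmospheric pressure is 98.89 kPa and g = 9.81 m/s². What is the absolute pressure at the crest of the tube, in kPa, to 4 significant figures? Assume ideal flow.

Bernoulli surface→outlet gives ½v² = g·h_out, so v = √(2·9.81·1.016) = 4.465 m/s.
Continuity keeps v the same throughout the tube; from surface to crest, P_atm + 0 = P_top + ½ρv² + ρg·h_top.
P_top = 98890 − ½·810.5·4.465² − 810.5·9.81·2.912 = 67660 Pa.

P_top ≈ 67.66 kPa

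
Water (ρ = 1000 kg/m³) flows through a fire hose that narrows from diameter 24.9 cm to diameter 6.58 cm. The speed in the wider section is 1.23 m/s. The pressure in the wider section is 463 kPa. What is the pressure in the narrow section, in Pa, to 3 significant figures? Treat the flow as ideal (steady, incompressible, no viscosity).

Continuity gives A₁v₁ = A₂v₂, so v₂ = (487 cm²)/(34.0 cm²) × 1.23 m/s = 17.6 m/s.
Along the horizontal streamline, P + ½ρv² is constant.
P₂ = P₁ − ½ρ(v₂² − v₁²) = 463000 − ½·1000·(17.6² − 1.23²) = 463000 − 154000 = 309000 Pa.

309000 Pa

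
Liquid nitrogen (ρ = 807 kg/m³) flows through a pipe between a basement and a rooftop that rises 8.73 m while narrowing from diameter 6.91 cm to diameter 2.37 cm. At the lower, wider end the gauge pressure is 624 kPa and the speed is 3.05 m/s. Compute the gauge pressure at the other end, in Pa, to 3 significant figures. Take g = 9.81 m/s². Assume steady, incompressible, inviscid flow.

P₂ ≈ 287000 Pa

The volume flow rate is constant, so v₂ = (A₁/A₂)v₁ = (37.5/4.41)·3.05 = 25.9 m/s.
Applying Bernoulli between the two ends and solving for P₂: P₂ = P₁ + ½ρ(v₁² − v₂²) − ρgΔh.
P₂ = 624000 + ½·807·(3.05² − 25.9²) − 807·9.81·(+8.73) = 624000 + (-267000) − (69100) = 287000 Pa.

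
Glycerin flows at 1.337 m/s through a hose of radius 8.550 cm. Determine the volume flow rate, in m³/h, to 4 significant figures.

Q = A·v = 0.02297 m² × 1.337 m/s = 0.03071 m³/s.
Converting: 0.03071 m³/s × 3600 = 110.5 m³/h.

Q ≈ 110.5 m³/h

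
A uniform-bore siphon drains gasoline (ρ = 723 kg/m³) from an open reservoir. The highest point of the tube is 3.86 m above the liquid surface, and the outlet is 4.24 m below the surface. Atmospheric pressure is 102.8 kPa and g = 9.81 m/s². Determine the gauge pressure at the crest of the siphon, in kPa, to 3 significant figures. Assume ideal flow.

P_gauge ≈ -57.5 kPa

From the surface to the outlet (both open to atmosphere, surface at rest): v = √(2g·h_out) = √(2·9.81·4.24) = 9.12 m/s.
Continuity keeps v the same throughout the tube; from surface to crest, P_atm + 0 = P_top + ½ρv² + ρg·h_top.
P_top = 102800 − ½·723·9.12² − 723·9.81·3.86 = 45300 Pa. So P_gauge = P_top − P_atm = -57500 Pa.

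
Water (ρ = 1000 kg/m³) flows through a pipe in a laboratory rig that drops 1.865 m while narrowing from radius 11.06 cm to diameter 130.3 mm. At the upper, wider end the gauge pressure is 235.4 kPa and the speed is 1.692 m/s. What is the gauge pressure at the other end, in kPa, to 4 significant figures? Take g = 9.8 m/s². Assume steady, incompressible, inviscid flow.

By continuity, v₂ = v₁·A₁/A₂ = 1.692·(384.3/133.3) = 4.876 m/s.
Applying Bernoulli between the two ends and solving for P₂: P₂ = P₁ + ½ρ(v₁² − v₂²) − ρgΔh.
P₂ = 235400 + ½·1000·(1.692² − 4.876²) − 1000·9.8·(−1.865) = 235400 + (-10460) − (-18280) = 243200 Pa.

P₂ ≈ 243.2 kPa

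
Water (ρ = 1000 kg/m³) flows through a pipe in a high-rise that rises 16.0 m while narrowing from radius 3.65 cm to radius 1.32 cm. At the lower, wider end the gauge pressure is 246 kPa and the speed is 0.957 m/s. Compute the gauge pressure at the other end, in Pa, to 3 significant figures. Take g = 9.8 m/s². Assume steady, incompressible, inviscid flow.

The volume flow rate is constant, so v₂ = (A₁/A₂)v₁ = (41.9/5.47)·0.957 = 7.32 m/s.
Energy conservation along the streamline gives P₂ = P₁ − ½ρ(v₂² − v₁²) − ρg(h₂ − h₁).
P₂ = 246000 + ½·1000·(0.957² − 7.32²) − 1000·9.8·(+16.0) = 246000 + (-26300) − (157000) = 62900 Pa.

62900 Pa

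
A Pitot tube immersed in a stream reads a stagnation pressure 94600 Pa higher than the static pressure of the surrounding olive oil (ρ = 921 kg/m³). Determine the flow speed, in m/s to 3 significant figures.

Bernoulli between the free stream and the stagnation point: ½ρv² = P_stag − P_static.
v = √(2ΔP/ρ) = √(2·94600/921) = 14.3 m/s.

v ≈ 14.3 m/s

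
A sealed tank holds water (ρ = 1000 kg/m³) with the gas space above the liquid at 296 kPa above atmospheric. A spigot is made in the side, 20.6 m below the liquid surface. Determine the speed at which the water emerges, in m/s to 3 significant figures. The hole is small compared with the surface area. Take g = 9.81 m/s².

31.6 m/s

Take point 1 at the surface (v₁ ≈ 0) and point 2 at the hole (at atmospheric pressure). Bernoulli: P₁ + ρg h = P_atm + ½ρv₂².
With P₁ − P_atm = 296000 Pa, v₂ = √(2gh + 2ΔP/ρ) = √(2·9.81·20.6 + 2·296000/1000) = 31.6 m/s.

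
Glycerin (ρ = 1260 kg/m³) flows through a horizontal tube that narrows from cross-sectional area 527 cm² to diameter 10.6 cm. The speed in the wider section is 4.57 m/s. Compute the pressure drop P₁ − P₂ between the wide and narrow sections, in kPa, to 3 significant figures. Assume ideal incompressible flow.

ΔP ≈ 456 kPa

Continuity gives A₁v₁ = A₂v₂, so v₂ = (527 cm²)/(88.2 cm²) × 4.57 m/s = 27.3 m/s.
Along the horizontal streamline, P + ½ρv² is constant.
P₁ − P₂ = ½·1260·(27.3² − 4.57²) = ½·1260·724 = 456000 Pa.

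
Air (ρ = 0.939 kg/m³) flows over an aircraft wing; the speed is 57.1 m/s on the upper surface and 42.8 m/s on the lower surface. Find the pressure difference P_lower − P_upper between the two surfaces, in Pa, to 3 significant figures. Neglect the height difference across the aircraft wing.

ΔP = 671 Pa

With negligible Δh, P + ½ρv² is constant, so P_low − P_up = ½ρ(v_up² − v_low²).
ΔP = ½·0.939·(57.1² − 42.8²) = 671 Pa.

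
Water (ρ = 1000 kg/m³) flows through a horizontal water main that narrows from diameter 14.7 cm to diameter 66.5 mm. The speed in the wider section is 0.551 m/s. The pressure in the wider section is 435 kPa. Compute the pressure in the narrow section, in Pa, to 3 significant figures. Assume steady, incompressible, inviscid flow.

432000 Pa

By continuity, v₂ = v₁·A₁/A₂ = 0.551·(170/34.7) = 2.69 m/s.
The pipe is horizontal, so Bernoulli reduces to P₁ + ½ρv₁² = P₂ + ½ρv₂².
P₂ = P₁ − ½ρ(v₂² − v₁²) = 435000 − ½·1000·(2.69² − 0.551²) = 435000 − 3470 = 432000 Pa.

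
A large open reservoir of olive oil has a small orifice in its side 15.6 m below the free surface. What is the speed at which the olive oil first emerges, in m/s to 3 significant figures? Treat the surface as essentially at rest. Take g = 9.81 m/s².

The surface is effectively still and both ends are open, so ½v² = gh and v = √(2·9.81·15.6) = 17.5 m/s.

v = 17.5 m/s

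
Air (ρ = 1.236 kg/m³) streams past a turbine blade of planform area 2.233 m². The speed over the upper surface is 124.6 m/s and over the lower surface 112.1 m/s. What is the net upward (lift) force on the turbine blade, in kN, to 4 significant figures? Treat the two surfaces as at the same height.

From P + ½ρv² = const at equal height, P_low − P_up = ½ρ(v_up² − v_low²).
ΔP = ½·1.236·(124.6² − 112.1²) = 1829 Pa.
Lift = ΔP · A = 1829 × 2.233 = 4083 N.

4.083 kN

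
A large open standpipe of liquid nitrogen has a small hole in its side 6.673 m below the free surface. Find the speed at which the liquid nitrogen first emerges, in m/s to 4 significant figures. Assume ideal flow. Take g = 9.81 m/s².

With the surface at rest and both surface and jet at atmospheric pressure, Bernoulli gives ρg h = ½ρv², so v = √(2gh) = √(2·9.81·6.673) = 11.44 m/s.

v ≈ 11.44 m/s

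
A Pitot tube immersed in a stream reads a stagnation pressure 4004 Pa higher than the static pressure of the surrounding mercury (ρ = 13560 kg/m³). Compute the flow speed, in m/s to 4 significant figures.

v ≈ 0.7685 m/s

The dynamic pressure equals the rise in static pressure at the stagnation point: ΔP = ½ρv².
v = √(2ΔP/ρ) = √(2·4004/13560) = 0.7685 m/s.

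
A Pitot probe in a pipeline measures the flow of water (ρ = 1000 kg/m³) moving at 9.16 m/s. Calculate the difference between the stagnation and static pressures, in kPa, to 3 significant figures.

ΔP ≈ 42.0 kPa

Bernoulli between the free stream and the stagnation point: ½ρv² = P_stag − P_static.
ΔP = ½·1000·9.16² = 42000 Pa.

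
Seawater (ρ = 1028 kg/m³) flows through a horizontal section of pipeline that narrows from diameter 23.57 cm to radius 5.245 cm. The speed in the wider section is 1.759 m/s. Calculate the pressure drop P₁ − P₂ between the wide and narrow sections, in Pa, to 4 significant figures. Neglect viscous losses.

Mass conservation (A₁v₁ = A₂v₂) gives v₂ = 1.759 × 436.3/86.43 = 8.880 m/s.
The pipe is horizontal, so Bernoulli reduces to P₁ + ½ρv₁² = P₂ + ½ρv₂².
P₁ − P₂ = ½·1028·(8.880² − 1.759²) = ½·1028·75.77 = 38940 Pa.

ΔP ≈ 38940 Pa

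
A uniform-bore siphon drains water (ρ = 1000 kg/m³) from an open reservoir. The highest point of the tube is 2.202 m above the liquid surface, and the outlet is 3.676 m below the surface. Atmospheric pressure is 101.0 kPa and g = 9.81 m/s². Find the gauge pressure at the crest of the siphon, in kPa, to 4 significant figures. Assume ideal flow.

-57.66 kPa

From the surface to the outlet (both open to atmosphere, surface at rest): v = √(2g·h_out) = √(2·9.81·3.676) = 8.493 m/s.
With constant cross-section the crest speed equals v; applying Bernoulli from the surface up to the crest, P_top = P_atm − ½ρv² − ρg·h_top.
P_top = 101000 − ½·1000·8.493² − 1000·9.81·2.202 = 43340 Pa. So P_gauge = P_top − P_atm = -57660 Pa.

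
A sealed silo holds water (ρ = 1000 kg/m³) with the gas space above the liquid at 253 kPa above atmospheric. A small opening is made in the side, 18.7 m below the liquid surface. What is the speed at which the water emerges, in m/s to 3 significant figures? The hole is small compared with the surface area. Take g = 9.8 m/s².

v ≈ 29.5 m/s

Take point 1 at the surface (v₁ ≈ 0) and point 2 at the hole (at atmospheric pressure). Bernoulli: P₁ + ρg h = P_atm + ½ρv₂².
With P₁ − P_atm = 253000 Pa, v₂ = √(2gh + 2ΔP/ρ) = √(2·9.8·18.7 + 2·253000/1000) = 29.5 m/s.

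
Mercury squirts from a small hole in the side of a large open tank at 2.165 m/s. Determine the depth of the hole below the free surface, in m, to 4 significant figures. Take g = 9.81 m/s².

Inverting v = √(2gh) gives h = v² / 2g.
h = 2.165²/(2·9.81) = 4.687/19.62 = 0.2389 m.

h = 0.2389 m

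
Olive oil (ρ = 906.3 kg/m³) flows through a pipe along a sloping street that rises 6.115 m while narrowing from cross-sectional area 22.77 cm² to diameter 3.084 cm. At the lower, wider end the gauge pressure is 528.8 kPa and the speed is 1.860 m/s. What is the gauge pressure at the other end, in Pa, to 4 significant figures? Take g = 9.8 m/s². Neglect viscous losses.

The volume flow rate is constant, so v₂ = (A₁/A₂)v₁ = (22.77/7.470)·1.860 = 5.670 m/s.
Bernoulli: P₁ + ½ρv₁² + ρg h₁ = P₂ + ½ρv₂² + ρg h₂, so P₂ = P₁ + ½ρ(v₁² − v₂²) − ρg(h₂ − h₁).
P₂ = 528800 + ½·906.3·(1.860² − 5.670²) − 906.3·9.8·(+6.115) = 528800 + (-13000) − (54310) = 461500 Pa.

P₂ ≈ 461500 Pa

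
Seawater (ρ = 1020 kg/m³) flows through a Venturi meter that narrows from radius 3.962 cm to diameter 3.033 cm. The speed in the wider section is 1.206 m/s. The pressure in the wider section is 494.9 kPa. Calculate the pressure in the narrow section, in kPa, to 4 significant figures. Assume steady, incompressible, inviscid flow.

P₂ = 461.1 kPa

By continuity, v₂ = v₁·A₁/A₂ = 1.206·(49.31/7.225) = 8.232 m/s.
The pipe is horizontal, so Bernoulli reduces to P₁ + ½ρv₁² = P₂ + ½ρv₂².
P₂ = P₁ − ½ρ(v₂² − v₁²) = 494900 − ½·1020·(8.232² − 1.206²) = 494900 − 33820 = 461100 Pa.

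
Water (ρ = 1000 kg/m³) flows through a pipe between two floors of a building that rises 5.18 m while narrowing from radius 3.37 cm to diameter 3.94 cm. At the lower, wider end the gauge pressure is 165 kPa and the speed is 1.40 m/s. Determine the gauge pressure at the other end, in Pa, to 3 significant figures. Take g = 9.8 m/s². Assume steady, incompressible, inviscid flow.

By continuity, v₂ = v₁·A₁/A₂ = 1.40·(35.7/12.2) = 4.10 m/s.
Applying Bernoulli between the two ends and solving for P₂: P₂ = P₁ + ½ρ(v₁² − v₂²) − ρgΔh.
P₂ = 165000 + ½·1000·(1.40² − 4.10²) − 1000·9.8·(+5.18) = 165000 + (-7410) − (50800) = 107000 Pa.

P₂ ≈ 107000 Pa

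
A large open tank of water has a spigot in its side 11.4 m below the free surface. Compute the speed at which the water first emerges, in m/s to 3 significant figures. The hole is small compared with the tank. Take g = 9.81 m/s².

Torricelli's result v = √(2gh) gives v = √(2·9.81·11.4) = 15.0 m/s.

15.0 m/s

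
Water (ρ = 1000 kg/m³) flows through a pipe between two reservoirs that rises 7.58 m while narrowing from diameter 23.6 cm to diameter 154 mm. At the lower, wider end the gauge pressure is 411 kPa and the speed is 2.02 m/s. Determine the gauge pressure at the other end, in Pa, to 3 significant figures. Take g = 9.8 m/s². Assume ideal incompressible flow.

328000 Pa

Mass conservation (A₁v₁ = A₂v₂) gives v₂ = 2.02 × 437/186 = 4.74 m/s.
Energy conservation along the streamline gives P₂ = P₁ − ½ρ(v₂² − v₁²) − ρg(h₂ − h₁).
P₂ = 411000 + ½·1000·(2.02² − 4.74²) − 1000·9.8·(+7.58) = 411000 + (-9210) − (74300) = 328000 Pa.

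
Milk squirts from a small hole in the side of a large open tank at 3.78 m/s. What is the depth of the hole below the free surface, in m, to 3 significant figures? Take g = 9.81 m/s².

h = 0.728 m

Torricelli: v = √(2gh), so h = v²/(2g).
h = 3.78²/(2·9.81) = 14.3/19.62 = 0.728 m.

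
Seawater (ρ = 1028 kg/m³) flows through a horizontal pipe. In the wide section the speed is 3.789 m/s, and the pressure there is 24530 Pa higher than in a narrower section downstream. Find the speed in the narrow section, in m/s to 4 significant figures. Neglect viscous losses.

v₂ ≈ 7.879 m/s

Horizontal Bernoulli: P₁ + ½ρv₁² = P₂ + ½ρv₂², so v₂² = v₁² + 2(P₁ − P₂)/ρ.
v₂ = √(3.789² + 2·24530/1028) = √(14.36 + 47.72) = 7.879 m/s.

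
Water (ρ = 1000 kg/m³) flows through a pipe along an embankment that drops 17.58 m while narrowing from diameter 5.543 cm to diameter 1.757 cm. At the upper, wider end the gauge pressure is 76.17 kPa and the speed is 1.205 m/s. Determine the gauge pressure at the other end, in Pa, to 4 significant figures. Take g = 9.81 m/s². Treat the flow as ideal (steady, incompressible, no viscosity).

177400 Pa

Mass conservation (A₁v₁ = A₂v₂) gives v₂ = 1.205 × 24.13/2.425 = 11.99 m/s.
Energy conservation along the streamline gives P₂ = P₁ − ½ρ(v₂² − v₁²) − ρg(h₂ − h₁).
P₂ = 76170 + ½·1000·(1.205² − 11.99²) − 1000·9.81·(−17.58) = 76170 + (-71190) − (-172500) = 177400 Pa.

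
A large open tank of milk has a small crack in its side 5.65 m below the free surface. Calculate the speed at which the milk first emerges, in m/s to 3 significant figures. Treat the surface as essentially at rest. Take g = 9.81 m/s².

Torricelli's result v = √(2gh) gives v = √(2·9.81·5.65) = 10.5 m/s.

10.5 m/s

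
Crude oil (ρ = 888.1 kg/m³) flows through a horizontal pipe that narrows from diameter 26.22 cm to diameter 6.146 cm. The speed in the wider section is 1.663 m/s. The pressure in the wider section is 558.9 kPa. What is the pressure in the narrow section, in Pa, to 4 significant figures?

Continuity gives A₁v₁ = A₂v₂, so v₂ = (540.0 cm²)/(29.67 cm²) × 1.663 m/s = 30.27 m/s.
Along the horizontal streamline, P + ½ρv² is constant.
P₂ = P₁ − ½ρ(v₂² − v₁²) = 558900 − ½·888.1·(30.27² − 1.663²) = 558900 − 405600 = 153300 Pa.

P₂ = 153300 Pa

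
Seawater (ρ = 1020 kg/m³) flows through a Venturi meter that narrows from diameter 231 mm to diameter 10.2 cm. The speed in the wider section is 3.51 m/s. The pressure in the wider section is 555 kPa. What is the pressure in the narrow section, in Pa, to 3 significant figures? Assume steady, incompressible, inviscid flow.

Mass conservation (A₁v₁ = A₂v₂) gives v₂ = 3.51 × 419/81.7 = 18.0 m/s.
The pipe is horizontal, so Bernoulli reduces to P₁ + ½ρv₁² = P₂ + ½ρv₂².
P₂ = P₁ − ½ρ(v₂² − v₁²) = 555000 − ½·1020·(18.0² − 3.51²) = 555000 − 159000 = 396000 Pa.

P₂ ≈ 396000 Pa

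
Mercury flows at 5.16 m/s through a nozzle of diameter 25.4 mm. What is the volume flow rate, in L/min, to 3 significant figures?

Q ≈ 157 L/min

Q = A·v = 0.000507 m² × 5.16 m/s = 0.00261 m³/s.
Converting: 0.00261 m³/s × 60000 = 157 L/min.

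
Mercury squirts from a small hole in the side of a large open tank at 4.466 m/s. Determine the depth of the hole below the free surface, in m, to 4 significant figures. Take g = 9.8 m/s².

Torricelli: v = √(2gh), so h = v²/(2g).
h = 4.466²/(2·9.8) = 19.95/19.60 = 1.018 m.

1.018 m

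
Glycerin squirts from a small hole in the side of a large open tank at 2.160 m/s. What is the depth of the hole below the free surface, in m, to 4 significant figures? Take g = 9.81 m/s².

h = 0.2378 m

Torricelli: v = √(2gh), so h = v²/(2g).
h = 2.160²/(2·9.81) = 4.666/19.62 = 0.2378 m.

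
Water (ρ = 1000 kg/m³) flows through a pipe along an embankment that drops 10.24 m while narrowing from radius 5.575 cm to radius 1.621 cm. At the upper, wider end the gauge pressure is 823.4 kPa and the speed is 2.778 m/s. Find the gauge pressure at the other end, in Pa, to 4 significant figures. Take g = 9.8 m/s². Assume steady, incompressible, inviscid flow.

P₂ = 387700 Pa

Continuity gives A₁v₁ = A₂v₂, so v₂ = (97.64 cm²)/(8.255 cm²) × 2.778 m/s = 32.86 m/s.
Energy conservation along the streamline gives P₂ = P₁ − ½ρ(v₂² − v₁²) − ρg(h₂ − h₁).
P₂ = 823400 + ½·1000·(2.778² − 32.86²) − 1000·9.8·(−10.24) = 823400 + (-536000) − (-100400) = 387700 Pa.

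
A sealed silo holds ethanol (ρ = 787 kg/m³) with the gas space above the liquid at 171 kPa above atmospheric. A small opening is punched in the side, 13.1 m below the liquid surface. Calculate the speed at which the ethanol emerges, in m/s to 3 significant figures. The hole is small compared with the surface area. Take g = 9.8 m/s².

Take point 1 at the surface (v₁ ≈ 0) and point 2 at the hole (at atmospheric pressure). Bernoulli: P₁ + ρg h = P_atm + ½ρv₂².
With P₁ − P_atm = 171000 Pa, v₂ = √(2gh + 2ΔP/ρ) = √(2·9.8·13.1 + 2·171000/787) = 26.3 m/s.

v ≈ 26.3 m/s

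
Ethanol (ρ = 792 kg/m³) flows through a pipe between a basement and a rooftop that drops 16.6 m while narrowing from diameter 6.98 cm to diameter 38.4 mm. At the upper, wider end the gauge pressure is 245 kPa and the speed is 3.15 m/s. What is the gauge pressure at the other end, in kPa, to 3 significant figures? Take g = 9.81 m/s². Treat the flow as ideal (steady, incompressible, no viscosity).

The volume flow rate is constant, so v₂ = (A₁/A₂)v₁ = (38.3/11.6)·3.15 = 10.4 m/s.
Energy conservation along the streamline gives P₂ = P₁ − ½ρ(v₂² − v₁²) − ρg(h₂ − h₁).
P₂ = 245000 + ½·792·(3.15² − 10.4²) − 792·9.81·(−16.6) = 245000 + (-39000) − (-129000) = 335000 Pa.

P₂ ≈ 335 kPa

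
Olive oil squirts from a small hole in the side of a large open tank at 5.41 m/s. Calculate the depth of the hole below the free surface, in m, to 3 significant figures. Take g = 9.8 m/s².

h ≈ 1.49 m

For a small hole in a large open tank, ½v² = gh, giving h = v²/(2g).
h = 5.41²/(2·9.8) = 29.3/19.60 = 1.49 m.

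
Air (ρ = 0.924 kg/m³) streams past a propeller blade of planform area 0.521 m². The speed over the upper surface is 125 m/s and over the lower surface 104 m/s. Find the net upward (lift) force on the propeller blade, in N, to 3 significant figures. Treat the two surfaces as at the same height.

The faster flow above has the lower pressure; Bernoulli (same height) gives ΔP = ½ρ(v_up² − v_low²).
ΔP = ½·0.924·(125² − 104²) = 2220 Pa.
Lift = ΔP · A = 2220 × 0.521 = 1160 N.

1160 N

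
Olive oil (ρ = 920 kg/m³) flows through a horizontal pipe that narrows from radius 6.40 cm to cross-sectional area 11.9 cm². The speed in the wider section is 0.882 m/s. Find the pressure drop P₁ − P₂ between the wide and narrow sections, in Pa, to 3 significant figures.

ΔP ≈ 41500 Pa

By continuity, v₂ = v₁·A₁/A₂ = 0.882·(129/11.9) = 9.54 m/s.
Along the horizontal streamline, P + ½ρv² is constant.
P₁ − P₂ = ½·920·(9.54² − 0.882²) = ½·920·90.2 = 41500 Pa.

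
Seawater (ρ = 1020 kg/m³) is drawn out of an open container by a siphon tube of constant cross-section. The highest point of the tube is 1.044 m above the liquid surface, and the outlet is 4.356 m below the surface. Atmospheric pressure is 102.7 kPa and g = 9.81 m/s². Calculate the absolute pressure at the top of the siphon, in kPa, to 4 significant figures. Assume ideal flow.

48.67 kPa

From the surface to the outlet (both open to atmosphere, surface at rest): v = √(2g·h_out) = √(2·9.81·4.356) = 9.245 m/s.
With constant cross-section the crest speed equals v; applying Bernoulli from the surface up to the crest, P_top = P_atm − ½ρv² − ρg·h_top.
P_top = 102700 − ½·1020·9.245² − 1020·9.81·1.044 = 48670 Pa.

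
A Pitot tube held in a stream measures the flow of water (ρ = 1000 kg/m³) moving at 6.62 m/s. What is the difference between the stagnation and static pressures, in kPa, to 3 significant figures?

Bernoulli between the free stream and the stagnation point: ½ρv² = P_stag − P_static.
ΔP = ½·1000·6.62² = 21900 Pa.

ΔP = 21.9 kPa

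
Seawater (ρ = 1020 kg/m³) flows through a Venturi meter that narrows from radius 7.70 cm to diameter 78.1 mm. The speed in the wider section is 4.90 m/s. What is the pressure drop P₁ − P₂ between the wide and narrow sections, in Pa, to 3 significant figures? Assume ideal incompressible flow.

173000 Pa

By continuity, v₂ = v₁·A₁/A₂ = 4.90·(186/47.9) = 19.1 m/s.
Along the horizontal streamline, P + ½ρv² is constant.
P₁ − P₂ = ½·1020·(19.1² − 4.90²) = ½·1020·339 = 173000 Pa.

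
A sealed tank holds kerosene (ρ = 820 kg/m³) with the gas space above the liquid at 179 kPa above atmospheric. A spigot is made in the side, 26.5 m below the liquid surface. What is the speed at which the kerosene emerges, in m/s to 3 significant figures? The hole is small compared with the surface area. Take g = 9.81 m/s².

Take point 1 at the surface (v₁ ≈ 0) and point 2 at the hole (at atmospheric pressure). Bernoulli: P₁ + ρg h = P_atm + ½ρv₂².
With P₁ − P_atm = 179000 Pa, v₂ = √(2gh + 2ΔP/ρ) = √(2·9.81·26.5 + 2·179000/820) = 30.9 m/s.

30.9 m/s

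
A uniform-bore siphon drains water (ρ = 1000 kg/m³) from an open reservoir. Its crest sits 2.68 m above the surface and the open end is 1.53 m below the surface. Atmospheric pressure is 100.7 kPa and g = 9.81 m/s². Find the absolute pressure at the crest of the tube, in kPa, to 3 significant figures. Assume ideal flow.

59.4 kPa

From the surface to the outlet (both open to atmosphere, surface at rest): v = √(2g·h_out) = √(2·9.81·1.53) = 5.48 m/s.
The bore is uniform, so the speed at the crest is the same v. Bernoulli surface→crest: P_atm = P_top + ½ρv² + ρg·h_top.
P_top = 100700 − ½·1000·5.48² − 1000·9.81·2.68 = 59400 Pa.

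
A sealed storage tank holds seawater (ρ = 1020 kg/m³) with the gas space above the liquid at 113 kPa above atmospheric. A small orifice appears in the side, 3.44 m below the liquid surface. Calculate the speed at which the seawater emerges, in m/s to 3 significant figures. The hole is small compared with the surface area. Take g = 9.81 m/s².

v ≈ 17.0 m/s

Take point 1 at the surface (v₁ ≈ 0) and point 2 at the hole (at atmospheric pressure). Bernoulli: P₁ + ρg h = P_atm + ½ρv₂².
With P₁ − P_atm = 113000 Pa, v₂ = √(2gh + 2ΔP/ρ) = √(2·9.81·3.44 + 2·113000/1020) = 17.0 m/s.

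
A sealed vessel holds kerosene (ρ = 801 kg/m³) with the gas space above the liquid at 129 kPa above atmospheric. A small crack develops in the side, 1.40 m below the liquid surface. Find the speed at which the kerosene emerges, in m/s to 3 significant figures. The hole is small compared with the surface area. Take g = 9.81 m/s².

Take point 1 at the surface (v₁ ≈ 0) and point 2 at the hole (at atmospheric pressure). Bernoulli: P₁ + ρg h = P_atm + ½ρv₂².
With P₁ − P_atm = 129000 Pa, v₂ = √(2gh + 2ΔP/ρ) = √(2·9.81·1.40 + 2·129000/801) = 18.7 m/s.

v ≈ 18.7 m/s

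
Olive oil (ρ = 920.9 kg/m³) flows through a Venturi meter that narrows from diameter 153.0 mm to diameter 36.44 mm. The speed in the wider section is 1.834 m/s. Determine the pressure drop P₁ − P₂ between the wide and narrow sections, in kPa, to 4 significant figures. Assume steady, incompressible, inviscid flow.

ΔP = 479.8 kPa

Mass conservation (A₁v₁ = A₂v₂) gives v₂ = 1.834 × 183.9/10.43 = 32.33 m/s.
The pipe is horizontal, so Bernoulli reduces to P₁ + ½ρv₁² = P₂ + ½ρv₂².
P₁ − P₂ = ½·920.9·(32.33² − 1.834²) = ½·920.9·1042 = 479800 Pa.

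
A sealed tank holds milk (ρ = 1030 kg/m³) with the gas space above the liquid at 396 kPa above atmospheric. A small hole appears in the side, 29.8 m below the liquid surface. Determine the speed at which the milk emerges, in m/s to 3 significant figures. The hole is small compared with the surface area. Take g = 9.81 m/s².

v ≈ 36.8 m/s

Take point 1 at the surface (v₁ ≈ 0) and point 2 at the hole (at atmospheric pressure). Bernoulli: P₁ + ρg h = P_atm + ½ρv₂².
With P₁ − P_atm = 396000 Pa, v₂ = √(2gh + 2ΔP/ρ) = √(2·9.81·29.8 + 2·396000/1030) = 36.8 m/s.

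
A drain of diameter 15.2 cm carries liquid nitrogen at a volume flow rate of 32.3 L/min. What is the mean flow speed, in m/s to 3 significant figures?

v ≈ 0.0297 m/s

Q = 32.3 L/min = 0.000538 m³/s.
v = Q/A = 0.000538 / 0.0181 = 0.0297 m/s.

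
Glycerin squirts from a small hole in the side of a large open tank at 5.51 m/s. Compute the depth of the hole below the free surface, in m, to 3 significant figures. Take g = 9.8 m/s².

Torricelli: v = √(2gh), so h = v²/(2g).
h = 5.51²/(2·9.8) = 30.4/19.60 = 1.55 m.

h ≈ 1.55 m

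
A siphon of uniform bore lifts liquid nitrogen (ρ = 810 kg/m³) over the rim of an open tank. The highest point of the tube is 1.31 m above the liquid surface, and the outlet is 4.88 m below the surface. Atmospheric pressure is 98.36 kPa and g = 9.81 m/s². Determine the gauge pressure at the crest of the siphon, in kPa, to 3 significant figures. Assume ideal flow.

Bernoulli surface→outlet gives ½v² = g·h_out, so v = √(2·9.81·4.88) = 9.78 m/s.
With constant cross-section the crest speed equals v; applying Bernoulli from the surface up to the crest, P_top = P_atm − ½ρv² − ρg·h_top.
P_top = 98360 − ½·810·9.78² − 810·9.81·1.31 = 49200 Pa. So P_gauge = P_top − P_atm = -49200 Pa.

-49.2 kPa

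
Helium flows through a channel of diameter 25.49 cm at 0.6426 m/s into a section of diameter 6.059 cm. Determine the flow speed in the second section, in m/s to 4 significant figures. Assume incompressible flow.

v₂ = 11.37 m/s

Mass conservation (A₁v₁ = A₂v₂) gives v₂ = 0.6426 × 510.3/28.83 = 11.37 m/s.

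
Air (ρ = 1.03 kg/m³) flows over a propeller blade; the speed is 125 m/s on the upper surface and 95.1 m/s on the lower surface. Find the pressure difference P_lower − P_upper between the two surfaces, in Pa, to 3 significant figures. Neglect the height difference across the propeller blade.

The pressure is lower where the speed is higher: ΔP = ½ρ(v_up² − v_low²).
ΔP = ½·1.03·(125² − 95.1²) = 3390 Pa.

ΔP = 3390 Pa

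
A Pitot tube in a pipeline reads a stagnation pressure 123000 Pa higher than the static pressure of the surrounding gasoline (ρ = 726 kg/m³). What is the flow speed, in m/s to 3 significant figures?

At the stagnation point the flow is brought to rest, so Bernoulli gives P_stag − P_static = ½ρv².
v = √(2ΔP/ρ) = √(2·123000/726) = 18.4 m/s.

v ≈ 18.4 m/s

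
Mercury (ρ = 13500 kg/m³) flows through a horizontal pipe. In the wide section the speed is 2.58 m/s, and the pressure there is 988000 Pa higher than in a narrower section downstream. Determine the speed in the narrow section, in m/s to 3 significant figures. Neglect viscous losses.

v₂ ≈ 12.4 m/s

Horizontal Bernoulli: P₁ + ½ρv₁² = P₂ + ½ρv₂², so v₂² = v₁² + 2(P₁ − P₂)/ρ.
v₂ = √(2.58² + 2·988000/13500) = √(6.66 + 146) = 12.4 m/s.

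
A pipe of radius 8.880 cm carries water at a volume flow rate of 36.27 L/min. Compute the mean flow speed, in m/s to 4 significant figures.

Q = 36.27 L/min = 0.0006045 m³/s.
v = Q/A = 0.0006045 / 0.02477 = 0.02440 m/s.

v ≈ 0.02440 m/s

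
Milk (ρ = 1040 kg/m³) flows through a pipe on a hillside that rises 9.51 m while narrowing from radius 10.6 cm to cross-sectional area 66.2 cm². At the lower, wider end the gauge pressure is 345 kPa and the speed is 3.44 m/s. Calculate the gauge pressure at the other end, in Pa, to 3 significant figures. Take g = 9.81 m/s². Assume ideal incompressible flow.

P₂ ≈ 79200 Pa

By continuity, v₂ = v₁·A₁/A₂ = 3.44·(353/66.2) = 18.3 m/s.
Applying Bernoulli between the two ends and solving for P₂: P₂ = P₁ + ½ρ(v₁² − v₂²) − ρgΔh.
P₂ = 345000 + ½·1040·(3.44² − 18.3²) − 1040·9.81·(+9.51) = 345000 + (-169000) − (97000) = 79200 Pa.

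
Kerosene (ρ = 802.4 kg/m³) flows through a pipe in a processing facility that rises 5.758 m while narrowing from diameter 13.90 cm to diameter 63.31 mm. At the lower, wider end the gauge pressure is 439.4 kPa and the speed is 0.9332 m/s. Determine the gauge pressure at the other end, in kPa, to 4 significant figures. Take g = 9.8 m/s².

The volume flow rate is constant, so v₂ = (A₁/A₂)v₁ = (151.7/31.48)·0.9332 = 4.498 m/s.
Bernoulli: P₁ + ½ρv₁² + ρg h₁ = P₂ + ½ρv₂² + ρg h₂, so P₂ = P₁ + ½ρ(v₁² − v₂²) − ρg(h₂ − h₁).
P₂ = 439400 + ½·802.4·(0.9332² − 4.498²) − 802.4·9.8·(+5.758) = 439400 + (-7769) − (45280) = 386400 Pa.

P₂ ≈ 386.4 kPa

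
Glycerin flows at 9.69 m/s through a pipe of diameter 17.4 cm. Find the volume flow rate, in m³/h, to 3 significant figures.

Q = A·v = 0.0238 m² × 9.69 m/s = 0.230 m³/s.
Converting: 0.230 m³/s × 3600 = 829 m³/h.

829 m³/h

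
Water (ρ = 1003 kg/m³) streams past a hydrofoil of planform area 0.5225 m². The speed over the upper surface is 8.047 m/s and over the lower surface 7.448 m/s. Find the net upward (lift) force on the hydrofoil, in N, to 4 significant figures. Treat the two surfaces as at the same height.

From P + ½ρv² = const at equal height, P_low − P_up = ½ρ(v_up² − v_low²).
ΔP = ½·1003·(8.047² − 7.448²) = 4655 Pa.
Lift = ΔP · A = 4655 × 0.5225 = 2432 N.

F ≈ 2432 N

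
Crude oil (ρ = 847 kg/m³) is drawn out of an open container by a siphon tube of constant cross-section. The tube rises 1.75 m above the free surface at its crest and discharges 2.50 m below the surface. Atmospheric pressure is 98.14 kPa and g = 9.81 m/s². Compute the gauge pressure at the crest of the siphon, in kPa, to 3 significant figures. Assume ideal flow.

P_gauge = -35.3 kPa

The outlet speed comes from Torricelli: v = √(2g·2.50) = 7.00 m/s.
Continuity keeps v the same throughout the tube; from surface to crest, P_atm + 0 = P_top + ½ρv² + ρg·h_top.
P_top = 98140 − ½·847·7.00² − 847·9.81·1.75 = 62800 Pa. So P_gauge = P_top − P_atm = -35300 Pa.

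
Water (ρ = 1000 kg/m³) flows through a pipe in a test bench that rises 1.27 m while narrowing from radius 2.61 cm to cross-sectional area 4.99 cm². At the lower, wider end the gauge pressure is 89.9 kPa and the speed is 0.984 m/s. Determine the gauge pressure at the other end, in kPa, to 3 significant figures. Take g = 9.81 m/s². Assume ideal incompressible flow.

Mass conservation (A₁v₁ = A₂v₂) gives v₂ = 0.984 × 21.4/4.99 = 4.22 m/s.
Applying Bernoulli between the two ends and solving for P₂: P₂ = P₁ + ½ρ(v₁² − v₂²) − ρgΔh.
P₂ = 89900 + ½·1000·(0.984² − 4.22²) − 1000·9.81·(+1.27) = 89900 + (-8420) − (12500) = 69000 Pa.

P₂ ≈ 69.0 kPa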